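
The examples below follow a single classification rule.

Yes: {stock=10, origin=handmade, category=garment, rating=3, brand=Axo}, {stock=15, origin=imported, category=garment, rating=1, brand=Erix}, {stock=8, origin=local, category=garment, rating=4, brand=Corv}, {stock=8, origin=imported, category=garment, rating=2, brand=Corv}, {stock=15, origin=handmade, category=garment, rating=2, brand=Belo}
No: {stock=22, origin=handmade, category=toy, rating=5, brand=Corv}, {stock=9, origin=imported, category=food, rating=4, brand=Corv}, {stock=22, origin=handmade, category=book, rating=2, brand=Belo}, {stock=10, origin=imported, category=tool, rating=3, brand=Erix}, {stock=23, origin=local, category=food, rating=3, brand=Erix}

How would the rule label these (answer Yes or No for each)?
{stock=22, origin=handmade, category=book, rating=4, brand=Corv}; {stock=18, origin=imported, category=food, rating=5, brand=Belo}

The common property of the 'Yes' items is: category is garment. No 'No' item has it.
{stock=22, origin=handmade, category=book, rating=4, brand=Corv} — category is book, hence No.
{stock=18, origin=imported, category=food, rating=5, brand=Belo} — category is food, hence No.

No, No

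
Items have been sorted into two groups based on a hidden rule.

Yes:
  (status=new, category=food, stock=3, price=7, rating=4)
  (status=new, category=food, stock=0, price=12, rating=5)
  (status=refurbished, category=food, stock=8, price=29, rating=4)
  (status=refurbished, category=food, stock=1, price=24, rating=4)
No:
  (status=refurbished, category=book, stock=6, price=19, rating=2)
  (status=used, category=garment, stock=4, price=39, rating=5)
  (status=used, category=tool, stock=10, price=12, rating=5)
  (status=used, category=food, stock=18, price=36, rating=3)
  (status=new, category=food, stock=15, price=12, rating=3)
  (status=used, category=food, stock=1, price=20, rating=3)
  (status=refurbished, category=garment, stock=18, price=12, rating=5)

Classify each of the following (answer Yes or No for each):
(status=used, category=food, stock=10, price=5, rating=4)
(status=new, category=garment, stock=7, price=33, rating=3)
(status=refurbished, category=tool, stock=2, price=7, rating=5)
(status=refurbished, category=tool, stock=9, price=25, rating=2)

Yes, No, No, No

The classifier is using: category is food AND rating ≥ 4.
(status=used, category=food, stock=10, price=5, rating=4) — category is food, rating = 4, hence Yes.
(status=new, category=garment, stock=7, price=33, rating=3) — category is garment, rating = 3, hence No.
(status=refurbished, category=tool, stock=2, price=7, rating=5) — category is tool, rating = 5, hence No.
(status=refurbished, category=tool, stock=9, price=25, rating=2) — category is tool, rating = 2, hence No.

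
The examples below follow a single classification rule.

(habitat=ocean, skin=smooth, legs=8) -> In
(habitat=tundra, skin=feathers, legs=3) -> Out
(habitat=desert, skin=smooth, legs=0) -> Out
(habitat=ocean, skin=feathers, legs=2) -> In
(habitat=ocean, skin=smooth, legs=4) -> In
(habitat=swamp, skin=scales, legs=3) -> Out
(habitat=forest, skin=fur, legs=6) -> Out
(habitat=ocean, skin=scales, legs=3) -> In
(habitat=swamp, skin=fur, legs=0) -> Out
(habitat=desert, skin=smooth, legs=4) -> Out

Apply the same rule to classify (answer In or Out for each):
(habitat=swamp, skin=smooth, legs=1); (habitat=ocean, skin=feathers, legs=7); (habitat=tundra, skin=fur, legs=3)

Out, In, Out

One predicate separates the groups cleanly: habitat is ocean.
Out: (habitat=swamp, skin=smooth, legs=1), since habitat is swamp. In: (habitat=ocean, skin=feathers, legs=7), since habitat is ocean. Out: (habitat=tundra, skin=fur, legs=3), since habitat is tundra.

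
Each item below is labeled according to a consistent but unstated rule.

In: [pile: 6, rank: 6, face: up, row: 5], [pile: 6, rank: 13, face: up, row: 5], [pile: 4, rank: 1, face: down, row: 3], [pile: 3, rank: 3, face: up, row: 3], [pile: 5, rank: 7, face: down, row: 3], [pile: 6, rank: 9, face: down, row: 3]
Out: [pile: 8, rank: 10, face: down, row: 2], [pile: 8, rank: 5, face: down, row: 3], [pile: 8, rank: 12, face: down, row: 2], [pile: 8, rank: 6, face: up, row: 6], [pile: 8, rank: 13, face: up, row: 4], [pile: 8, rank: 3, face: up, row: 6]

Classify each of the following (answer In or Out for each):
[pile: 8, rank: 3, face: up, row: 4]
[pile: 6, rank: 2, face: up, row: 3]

The classifier is using: pile ≤ 6.
[pile: 8, rank: 3, face: up, row: 4]: Out (pile = 8). [pile: 6, rank: 2, face: up, row: 3]: In (pile = 6).

Out, In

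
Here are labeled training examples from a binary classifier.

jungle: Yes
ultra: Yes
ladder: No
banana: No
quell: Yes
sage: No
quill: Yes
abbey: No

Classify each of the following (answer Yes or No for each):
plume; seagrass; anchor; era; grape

The distinguishing property — contains 'u' — holds for all the 'Yes' cases and none of the 'No' cases.
Yes: plume, since has 'u'. No: seagrass, since no 'u'. No: anchor, since no 'u'. No: era, since no 'u'. No: grape, since no 'u'.

Yes, No, No, No, No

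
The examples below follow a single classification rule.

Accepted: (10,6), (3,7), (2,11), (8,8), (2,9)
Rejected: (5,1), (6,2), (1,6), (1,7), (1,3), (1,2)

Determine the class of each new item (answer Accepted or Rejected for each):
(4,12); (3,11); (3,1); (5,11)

Accepted, Accepted, Rejected, Accepted

'Accepted' ⟺ sum ≥ 10.
(4,12): 4+12 = 16, fits → Accepted. (3,11): 3+11 = 14, fits → Accepted. (3,1): 3+1 = 4, does not pass → Rejected. (5,11): 5+11 = 16, fits → Accepted.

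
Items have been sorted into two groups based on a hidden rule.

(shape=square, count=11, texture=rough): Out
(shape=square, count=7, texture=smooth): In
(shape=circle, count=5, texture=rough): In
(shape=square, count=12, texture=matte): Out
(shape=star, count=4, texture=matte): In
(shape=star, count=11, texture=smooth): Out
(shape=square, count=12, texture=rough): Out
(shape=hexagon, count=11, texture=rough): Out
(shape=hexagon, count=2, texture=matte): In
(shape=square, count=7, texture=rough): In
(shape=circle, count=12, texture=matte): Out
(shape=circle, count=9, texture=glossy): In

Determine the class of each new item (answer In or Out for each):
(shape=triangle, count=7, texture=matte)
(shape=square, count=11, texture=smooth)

The distinguishing property — count ≤ 9 — holds for all the 'In' cases and none of the 'Out' cases.
(shape=triangle, count=7, texture=matte): count = 7 — fits, so In. (shape=square, count=11, texture=smooth): count = 11 — doesn't qualify, so Out.

In, Out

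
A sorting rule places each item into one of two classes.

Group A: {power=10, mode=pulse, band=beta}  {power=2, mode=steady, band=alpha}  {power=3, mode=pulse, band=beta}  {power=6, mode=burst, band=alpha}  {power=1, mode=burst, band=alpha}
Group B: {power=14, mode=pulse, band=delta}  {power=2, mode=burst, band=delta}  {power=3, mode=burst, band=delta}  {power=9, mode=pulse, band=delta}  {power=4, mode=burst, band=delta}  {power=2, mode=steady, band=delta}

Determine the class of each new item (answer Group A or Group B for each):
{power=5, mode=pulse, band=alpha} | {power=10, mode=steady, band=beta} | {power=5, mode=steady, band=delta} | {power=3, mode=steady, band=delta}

Group A, Group A, Group B, Group B

The classifier is using: band is not delta.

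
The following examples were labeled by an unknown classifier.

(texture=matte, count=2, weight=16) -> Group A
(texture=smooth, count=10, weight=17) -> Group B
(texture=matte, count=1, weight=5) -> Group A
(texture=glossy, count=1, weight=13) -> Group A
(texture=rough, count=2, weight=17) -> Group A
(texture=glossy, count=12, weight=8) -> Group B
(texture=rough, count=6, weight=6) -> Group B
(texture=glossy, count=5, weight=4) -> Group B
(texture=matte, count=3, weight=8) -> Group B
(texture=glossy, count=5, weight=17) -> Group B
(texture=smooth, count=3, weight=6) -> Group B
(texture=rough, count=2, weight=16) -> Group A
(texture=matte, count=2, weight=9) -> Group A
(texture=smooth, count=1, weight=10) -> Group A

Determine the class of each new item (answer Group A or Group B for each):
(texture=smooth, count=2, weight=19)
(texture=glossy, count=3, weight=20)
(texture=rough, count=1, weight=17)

A rule that fits every label: count ≤ 2 — true of each 'Group A' example, false of each 'Group B' one.

Group A, Group B, Group A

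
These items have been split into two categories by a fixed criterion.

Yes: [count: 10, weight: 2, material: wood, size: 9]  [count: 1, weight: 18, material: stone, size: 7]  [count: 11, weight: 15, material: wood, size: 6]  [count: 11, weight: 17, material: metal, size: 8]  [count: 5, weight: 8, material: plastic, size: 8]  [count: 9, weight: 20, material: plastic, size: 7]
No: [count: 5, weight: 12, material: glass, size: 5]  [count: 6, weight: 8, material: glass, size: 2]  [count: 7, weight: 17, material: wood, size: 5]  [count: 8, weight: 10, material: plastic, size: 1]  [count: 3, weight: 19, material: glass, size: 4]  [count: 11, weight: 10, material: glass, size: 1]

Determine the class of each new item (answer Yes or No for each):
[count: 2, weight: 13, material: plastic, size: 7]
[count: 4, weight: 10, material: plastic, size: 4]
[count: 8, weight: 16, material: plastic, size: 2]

Yes, No, No

'Yes' ⟺ size ≥ 6.
Yes: [count: 2, weight: 13, material: plastic, size: 7], since size = 7.
No: [count: 4, weight: 10, material: plastic, size: 4], since size = 4.
No: [count: 8, weight: 16, material: plastic, size: 2], since size = 2.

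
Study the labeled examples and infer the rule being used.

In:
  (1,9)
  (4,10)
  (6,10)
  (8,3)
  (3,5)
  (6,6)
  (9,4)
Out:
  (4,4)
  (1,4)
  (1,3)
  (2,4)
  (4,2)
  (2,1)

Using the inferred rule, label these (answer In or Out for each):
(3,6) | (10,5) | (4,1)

Rule: max ≥ 5. This holds for each 'In' example and fails for each 'Out' one.
In: (3,6), since max 6. In: (10,5), since max 10. Out: (4,1), since max 4.

In, In, Out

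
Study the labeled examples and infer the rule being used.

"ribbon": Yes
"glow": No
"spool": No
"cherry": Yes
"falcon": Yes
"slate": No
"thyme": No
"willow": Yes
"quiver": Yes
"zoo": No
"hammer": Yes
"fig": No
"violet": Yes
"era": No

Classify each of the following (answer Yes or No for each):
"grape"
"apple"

No, No

The simplest hypothesis consistent with all the labels is: length 6.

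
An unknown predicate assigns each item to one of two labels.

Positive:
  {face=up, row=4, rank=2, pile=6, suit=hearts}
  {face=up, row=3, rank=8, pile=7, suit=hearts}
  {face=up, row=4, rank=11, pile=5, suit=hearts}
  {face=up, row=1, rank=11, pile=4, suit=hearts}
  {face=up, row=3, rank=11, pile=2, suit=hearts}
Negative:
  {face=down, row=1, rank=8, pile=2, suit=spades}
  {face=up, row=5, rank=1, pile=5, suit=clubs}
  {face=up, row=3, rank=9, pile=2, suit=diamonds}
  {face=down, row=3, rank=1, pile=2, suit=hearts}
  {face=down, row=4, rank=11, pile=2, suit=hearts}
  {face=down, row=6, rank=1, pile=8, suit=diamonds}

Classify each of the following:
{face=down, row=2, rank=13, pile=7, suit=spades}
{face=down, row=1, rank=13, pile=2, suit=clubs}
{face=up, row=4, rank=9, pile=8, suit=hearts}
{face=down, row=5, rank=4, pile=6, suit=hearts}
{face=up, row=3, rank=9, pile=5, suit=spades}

Rule: face is up AND suit is hearts. This holds for each 'Positive' example and fails for each 'Negative' one.
{face=down, row=2, rank=13, pile=7, suit=spades} → face is down, suit is spades → Negative.
{face=down, row=1, rank=13, pile=2, suit=clubs} → face is down, suit is clubs → Negative.
{face=up, row=4, rank=9, pile=8, suit=hearts} → face is up, suit is hearts → Positive.
{face=down, row=5, rank=4, pile=6, suit=hearts} → face is down, suit is hearts → Negative.
{face=up, row=3, rank=9, pile=5, suit=spades} → face is up, suit is spades → Negative.

Negative, Negative, Positive, Negative, Negative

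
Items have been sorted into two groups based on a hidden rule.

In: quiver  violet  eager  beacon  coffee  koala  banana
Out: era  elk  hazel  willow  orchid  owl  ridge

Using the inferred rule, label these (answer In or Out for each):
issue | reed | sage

In, Out, Out

Rule: has ≥ 3 vowels. This holds for each 'In' example and fails for each 'Out' one.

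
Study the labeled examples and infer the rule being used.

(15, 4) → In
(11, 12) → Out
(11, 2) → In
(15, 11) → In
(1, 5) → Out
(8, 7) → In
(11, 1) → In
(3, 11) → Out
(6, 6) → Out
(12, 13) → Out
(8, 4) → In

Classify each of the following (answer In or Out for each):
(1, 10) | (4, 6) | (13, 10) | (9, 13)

The common property of the 'In' items is: first > second. No 'Out' item has it.
(1, 10) → 1 < 10 → Out.
(4, 6) → 4 < 6 → Out.
(13, 10) → 13 > 10 → In.
(9, 13) → 9 < 13 → Out.

Out, Out, In, Out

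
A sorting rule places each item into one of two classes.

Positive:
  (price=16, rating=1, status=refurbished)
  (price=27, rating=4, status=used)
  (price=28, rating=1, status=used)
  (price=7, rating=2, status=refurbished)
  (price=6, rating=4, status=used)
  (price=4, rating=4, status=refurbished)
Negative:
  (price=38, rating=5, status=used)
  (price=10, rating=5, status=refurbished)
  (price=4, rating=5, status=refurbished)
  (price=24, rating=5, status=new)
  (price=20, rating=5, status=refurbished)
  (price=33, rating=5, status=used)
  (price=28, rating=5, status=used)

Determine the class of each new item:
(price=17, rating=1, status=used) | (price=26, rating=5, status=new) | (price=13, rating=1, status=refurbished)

Positive, Negative, Positive

The common property of the 'Positive' items is: rating ≤ 4. No 'Negative' item has it.
Positive: (price=17, rating=1, status=used), since rating = 1. Negative: (price=26, rating=5, status=new), since rating = 5. Positive: (price=13, rating=1, status=refurbished), since rating = 1.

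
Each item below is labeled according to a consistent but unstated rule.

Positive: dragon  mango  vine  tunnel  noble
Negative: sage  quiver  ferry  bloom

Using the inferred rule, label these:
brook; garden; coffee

Negative, Positive, Negative

Looking at the examples, the only property every 'Positive' case has and every 'Negative' case lacks is: contains 'n'.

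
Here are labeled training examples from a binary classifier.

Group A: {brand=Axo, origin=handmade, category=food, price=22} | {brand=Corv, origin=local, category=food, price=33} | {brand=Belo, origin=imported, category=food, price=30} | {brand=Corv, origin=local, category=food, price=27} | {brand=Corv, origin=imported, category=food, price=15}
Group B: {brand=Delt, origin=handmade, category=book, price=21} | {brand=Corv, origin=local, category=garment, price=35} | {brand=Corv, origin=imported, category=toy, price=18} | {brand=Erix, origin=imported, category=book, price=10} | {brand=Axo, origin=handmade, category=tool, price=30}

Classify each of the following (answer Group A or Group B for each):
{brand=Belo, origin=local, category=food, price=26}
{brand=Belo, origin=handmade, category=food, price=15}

Group A, Group A

Every 'Group A' example satisfies: category is food. None of the 'Group B' examples do.
Group A: {brand=Belo, origin=local, category=food, price=26}, since category is food.
Group A: {brand=Belo, origin=handmade, category=food, price=15}, since category is food.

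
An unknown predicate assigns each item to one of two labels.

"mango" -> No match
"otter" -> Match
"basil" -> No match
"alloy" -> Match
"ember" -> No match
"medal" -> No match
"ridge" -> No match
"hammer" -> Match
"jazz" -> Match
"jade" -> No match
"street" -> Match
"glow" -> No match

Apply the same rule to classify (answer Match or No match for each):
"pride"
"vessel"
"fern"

No match, Match, No match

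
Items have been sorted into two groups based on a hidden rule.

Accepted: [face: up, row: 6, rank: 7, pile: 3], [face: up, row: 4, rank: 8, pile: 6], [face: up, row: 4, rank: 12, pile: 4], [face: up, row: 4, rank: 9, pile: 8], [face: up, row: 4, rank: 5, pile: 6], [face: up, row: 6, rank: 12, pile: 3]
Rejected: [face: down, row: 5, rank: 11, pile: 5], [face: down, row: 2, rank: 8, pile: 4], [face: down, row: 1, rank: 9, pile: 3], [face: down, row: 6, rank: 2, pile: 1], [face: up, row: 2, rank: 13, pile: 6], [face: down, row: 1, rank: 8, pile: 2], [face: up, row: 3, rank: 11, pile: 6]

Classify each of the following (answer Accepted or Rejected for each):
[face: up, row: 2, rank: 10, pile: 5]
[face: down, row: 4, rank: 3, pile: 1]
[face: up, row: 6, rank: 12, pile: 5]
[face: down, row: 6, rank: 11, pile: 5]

Rejected, Rejected, Accepted, Rejected

The pattern is that an item is 'Accepted' exactly when: face is up AND row ≥ 4.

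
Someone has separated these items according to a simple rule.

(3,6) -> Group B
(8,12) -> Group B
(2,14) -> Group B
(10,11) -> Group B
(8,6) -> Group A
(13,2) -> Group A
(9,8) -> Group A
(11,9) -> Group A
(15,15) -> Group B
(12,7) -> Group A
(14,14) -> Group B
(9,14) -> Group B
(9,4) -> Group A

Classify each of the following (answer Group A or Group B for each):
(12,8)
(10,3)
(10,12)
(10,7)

Group A, Group A, Group B, Group A

Comparing the two groups points to one rule — first > second.
(12,8) → 12 > 8 → Group A. (10,3) → 10 > 3 → Group A. (10,12) → 10 < 12 → Group B. (10,7) → 10 > 7 → Group A.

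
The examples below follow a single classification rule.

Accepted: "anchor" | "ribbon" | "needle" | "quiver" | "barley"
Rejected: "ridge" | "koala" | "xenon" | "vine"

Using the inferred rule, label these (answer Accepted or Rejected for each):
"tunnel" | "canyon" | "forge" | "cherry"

The common property of the 'Accepted' items is: length 6. No 'Rejected' item has it.
Accepted: "tunnel", since length 6.
Accepted: "canyon", since length 6.
Rejected: "forge", since length 5.
Accepted: "cherry", since length 6.

Accepted, Accepted, Rejected, Accepted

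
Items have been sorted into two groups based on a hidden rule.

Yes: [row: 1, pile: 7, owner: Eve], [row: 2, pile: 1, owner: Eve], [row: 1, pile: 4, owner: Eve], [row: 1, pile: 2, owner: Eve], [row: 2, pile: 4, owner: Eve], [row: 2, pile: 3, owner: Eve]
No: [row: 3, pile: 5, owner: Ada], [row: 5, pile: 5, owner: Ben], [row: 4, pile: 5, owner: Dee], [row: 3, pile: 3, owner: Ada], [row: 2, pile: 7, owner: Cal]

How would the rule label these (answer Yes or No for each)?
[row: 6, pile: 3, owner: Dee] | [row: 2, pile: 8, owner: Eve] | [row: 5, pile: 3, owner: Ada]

Checking candidate rules against both groups, what survives is: owner is Eve.
[row: 6, pile: 3, owner: Dee]: owner is Dee — doesn't match, so No.
[row: 2, pile: 8, owner: Eve]: owner is Eve — satisfies this, so Yes.
[row: 5, pile: 3, owner: Ada]: owner is Ada — doesn't match, so No.

No, Yes, No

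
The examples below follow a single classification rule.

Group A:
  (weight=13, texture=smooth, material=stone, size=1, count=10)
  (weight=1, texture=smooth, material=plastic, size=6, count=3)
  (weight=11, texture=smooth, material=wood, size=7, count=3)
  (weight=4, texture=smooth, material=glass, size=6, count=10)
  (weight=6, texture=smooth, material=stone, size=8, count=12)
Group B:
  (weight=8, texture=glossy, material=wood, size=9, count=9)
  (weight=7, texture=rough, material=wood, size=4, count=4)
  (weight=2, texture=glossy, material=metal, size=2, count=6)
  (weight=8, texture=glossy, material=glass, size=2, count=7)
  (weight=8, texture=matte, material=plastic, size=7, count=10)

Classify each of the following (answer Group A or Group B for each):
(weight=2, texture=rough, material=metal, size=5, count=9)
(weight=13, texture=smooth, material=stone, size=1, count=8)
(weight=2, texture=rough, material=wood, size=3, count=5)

Group B, Group A, Group B

Comparing the two groups points to one rule — texture is smooth.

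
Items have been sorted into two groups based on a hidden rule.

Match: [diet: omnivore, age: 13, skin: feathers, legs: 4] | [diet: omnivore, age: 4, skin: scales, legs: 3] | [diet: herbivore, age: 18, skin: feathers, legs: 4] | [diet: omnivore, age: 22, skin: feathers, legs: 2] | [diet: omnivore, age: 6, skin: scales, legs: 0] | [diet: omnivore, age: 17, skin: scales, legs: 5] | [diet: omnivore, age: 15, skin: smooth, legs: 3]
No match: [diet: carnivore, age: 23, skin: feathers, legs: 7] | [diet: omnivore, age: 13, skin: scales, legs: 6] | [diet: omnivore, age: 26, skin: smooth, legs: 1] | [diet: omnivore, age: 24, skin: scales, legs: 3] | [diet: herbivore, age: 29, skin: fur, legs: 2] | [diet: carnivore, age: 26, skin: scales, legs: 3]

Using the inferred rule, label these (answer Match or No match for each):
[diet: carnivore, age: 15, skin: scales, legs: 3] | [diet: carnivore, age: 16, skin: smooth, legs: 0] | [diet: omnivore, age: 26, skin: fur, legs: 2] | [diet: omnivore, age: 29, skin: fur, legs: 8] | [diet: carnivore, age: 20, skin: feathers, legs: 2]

'Match' ⟺ age ≤ 22 AND legs ≤ 5.
[diet: carnivore, age: 15, skin: scales, legs: 3] → age = 15, legs = 3 → Match. [diet: carnivore, age: 16, skin: smooth, legs: 0] → age = 16, legs = 0 → Match. [diet: omnivore, age: 26, skin: fur, legs: 2] → age = 26, legs = 2 → No match. [diet: omnivore, age: 29, skin: fur, legs: 8] → age = 29, legs = 8 → No match. [diet: carnivore, age: 20, skin: feathers, legs: 2] → age = 20, legs = 2 → Match.

Match, Match, No match, No match, Match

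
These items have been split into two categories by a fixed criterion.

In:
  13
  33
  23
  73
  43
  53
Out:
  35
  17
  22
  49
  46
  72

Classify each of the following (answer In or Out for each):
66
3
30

Out, In, Out

The simplest hypothesis consistent with all the labels is: ends in digit 3.
Out: 66, since last digit 6. In: 3, since last digit 3. Out: 30, since last digit 0.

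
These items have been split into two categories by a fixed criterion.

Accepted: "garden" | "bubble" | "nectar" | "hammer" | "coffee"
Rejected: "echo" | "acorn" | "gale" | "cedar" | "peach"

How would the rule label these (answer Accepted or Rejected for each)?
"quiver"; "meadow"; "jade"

Accepted, Accepted, Rejected

'Accepted' ⟺ length 6.
"quiver" — length 6, hence Accepted.
"meadow" — length 6, hence Accepted.
"jade" — length 4, hence Rejected.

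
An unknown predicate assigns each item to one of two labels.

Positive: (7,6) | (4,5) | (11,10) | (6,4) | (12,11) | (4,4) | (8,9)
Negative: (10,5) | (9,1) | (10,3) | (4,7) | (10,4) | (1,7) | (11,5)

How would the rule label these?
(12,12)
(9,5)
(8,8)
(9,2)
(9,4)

Positive, Negative, Positive, Negative, Negative

The classifier is using: |first − second| ≤ 2.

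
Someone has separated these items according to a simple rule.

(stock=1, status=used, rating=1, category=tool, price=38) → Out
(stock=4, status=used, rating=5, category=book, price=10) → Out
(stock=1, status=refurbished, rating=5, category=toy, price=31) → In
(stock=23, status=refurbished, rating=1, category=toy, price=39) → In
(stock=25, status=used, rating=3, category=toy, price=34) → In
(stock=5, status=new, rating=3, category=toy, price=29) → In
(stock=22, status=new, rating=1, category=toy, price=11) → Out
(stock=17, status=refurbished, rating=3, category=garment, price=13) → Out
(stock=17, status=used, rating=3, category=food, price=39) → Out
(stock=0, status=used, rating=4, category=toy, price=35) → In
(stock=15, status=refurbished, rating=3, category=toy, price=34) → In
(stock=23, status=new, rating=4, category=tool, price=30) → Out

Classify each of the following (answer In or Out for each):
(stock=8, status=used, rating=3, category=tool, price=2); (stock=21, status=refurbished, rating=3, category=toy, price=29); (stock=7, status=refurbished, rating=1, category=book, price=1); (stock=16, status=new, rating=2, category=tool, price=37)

Out, In, Out, Out

'In' ⟺ category is toy AND price ≥ 13.
(stock=8, status=used, rating=3, category=tool, price=2) → category is tool, price = 2 → Out.
(stock=21, status=refurbished, rating=3, category=toy, price=29) → category is toy, price = 29 → In.
(stock=7, status=refurbished, rating=1, category=book, price=1) → category is book, price = 1 → Out.
(stock=16, status=new, rating=2, category=tool, price=37) → category is tool, price = 37 → Out.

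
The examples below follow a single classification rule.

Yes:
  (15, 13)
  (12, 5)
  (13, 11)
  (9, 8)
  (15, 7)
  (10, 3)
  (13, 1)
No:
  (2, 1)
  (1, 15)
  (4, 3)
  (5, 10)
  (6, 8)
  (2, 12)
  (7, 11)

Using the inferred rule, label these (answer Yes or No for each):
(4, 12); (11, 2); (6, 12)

No, Yes, No

'Yes' ⟺ first ≥ 8.
No: (4, 12), since first 4. Yes: (11, 2), since first 11. No: (6, 12), since first 6.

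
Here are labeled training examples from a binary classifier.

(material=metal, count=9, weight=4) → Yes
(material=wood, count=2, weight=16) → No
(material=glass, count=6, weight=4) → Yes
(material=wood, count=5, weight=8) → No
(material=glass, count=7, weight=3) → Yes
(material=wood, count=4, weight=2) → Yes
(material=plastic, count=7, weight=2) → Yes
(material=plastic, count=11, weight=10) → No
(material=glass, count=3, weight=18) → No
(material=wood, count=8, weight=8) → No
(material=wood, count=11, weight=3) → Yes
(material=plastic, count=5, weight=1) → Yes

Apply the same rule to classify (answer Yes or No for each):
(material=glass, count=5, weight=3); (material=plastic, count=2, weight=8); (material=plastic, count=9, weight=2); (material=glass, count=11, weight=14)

'Yes' ⟺ weight ≤ 4.
(material=glass, count=5, weight=3): Yes (weight = 3).
(material=plastic, count=2, weight=8): No (weight = 8).
(material=plastic, count=9, weight=2): Yes (weight = 2).
(material=glass, count=11, weight=14): No (weight = 14).

Yes, No, Yes, No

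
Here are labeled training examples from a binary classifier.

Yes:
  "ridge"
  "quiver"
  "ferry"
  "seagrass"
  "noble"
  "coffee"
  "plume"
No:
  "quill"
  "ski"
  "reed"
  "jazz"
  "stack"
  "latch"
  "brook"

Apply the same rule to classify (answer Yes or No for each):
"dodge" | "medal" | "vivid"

Yes, Yes, No

Every 'Yes' example satisfies: length ≥ 5 AND contains 'e'. None of the 'No' examples do.
Yes: "dodge", since length 5, has 'e'.
Yes: "medal", since length 5, has 'e'.
No: "vivid", since length 5, no 'e'.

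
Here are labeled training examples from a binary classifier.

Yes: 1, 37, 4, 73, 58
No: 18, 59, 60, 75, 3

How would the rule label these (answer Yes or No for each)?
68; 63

One predicate separates the groups cleanly: ≡ 1 (mod 3).
No: 68, since 68 mod 3 = 2. No: 63, since 63 mod 3 = 0.

No, No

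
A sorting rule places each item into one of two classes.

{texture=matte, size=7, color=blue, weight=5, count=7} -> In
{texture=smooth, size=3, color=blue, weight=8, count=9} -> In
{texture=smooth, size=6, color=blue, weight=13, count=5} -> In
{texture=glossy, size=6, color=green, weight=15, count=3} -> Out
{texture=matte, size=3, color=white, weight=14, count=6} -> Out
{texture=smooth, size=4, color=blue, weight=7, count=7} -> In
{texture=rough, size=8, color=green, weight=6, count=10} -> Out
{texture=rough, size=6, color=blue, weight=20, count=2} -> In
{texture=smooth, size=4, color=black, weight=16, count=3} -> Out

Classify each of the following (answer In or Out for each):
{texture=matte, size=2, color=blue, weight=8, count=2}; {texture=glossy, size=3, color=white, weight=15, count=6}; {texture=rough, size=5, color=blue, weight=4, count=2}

In, Out, In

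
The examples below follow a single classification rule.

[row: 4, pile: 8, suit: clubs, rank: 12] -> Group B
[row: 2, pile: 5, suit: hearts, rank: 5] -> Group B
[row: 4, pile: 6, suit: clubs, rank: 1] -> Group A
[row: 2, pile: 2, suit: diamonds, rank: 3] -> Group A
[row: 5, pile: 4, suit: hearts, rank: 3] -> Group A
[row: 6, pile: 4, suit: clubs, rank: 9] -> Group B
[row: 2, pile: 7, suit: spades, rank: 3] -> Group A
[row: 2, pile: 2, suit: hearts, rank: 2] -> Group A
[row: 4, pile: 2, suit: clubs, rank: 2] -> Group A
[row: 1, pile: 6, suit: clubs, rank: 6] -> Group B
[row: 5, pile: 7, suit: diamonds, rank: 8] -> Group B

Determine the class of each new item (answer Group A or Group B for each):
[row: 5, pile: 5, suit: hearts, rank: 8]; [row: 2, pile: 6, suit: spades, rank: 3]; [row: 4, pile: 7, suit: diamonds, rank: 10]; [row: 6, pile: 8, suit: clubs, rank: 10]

Group B, Group A, Group B, Group B

Every 'Group A' example satisfies: rank ≤ 3. None of the 'Group B' examples do.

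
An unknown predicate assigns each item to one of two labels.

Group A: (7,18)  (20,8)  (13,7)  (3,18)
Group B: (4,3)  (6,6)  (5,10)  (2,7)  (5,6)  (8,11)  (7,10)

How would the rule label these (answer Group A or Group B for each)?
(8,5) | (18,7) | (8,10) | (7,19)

Group B, Group A, Group B, Group A

'Group A' ⟺ sum ≥ 20.
(8,5): 8+5 = 13 — does not pass, so Group B.
(18,7): 18+7 = 25 — meets the rule, so Group A.
(8,10): 8+10 = 18 — does not pass, so Group B.
(7,19): 7+19 = 26 — meets the rule, so Group A.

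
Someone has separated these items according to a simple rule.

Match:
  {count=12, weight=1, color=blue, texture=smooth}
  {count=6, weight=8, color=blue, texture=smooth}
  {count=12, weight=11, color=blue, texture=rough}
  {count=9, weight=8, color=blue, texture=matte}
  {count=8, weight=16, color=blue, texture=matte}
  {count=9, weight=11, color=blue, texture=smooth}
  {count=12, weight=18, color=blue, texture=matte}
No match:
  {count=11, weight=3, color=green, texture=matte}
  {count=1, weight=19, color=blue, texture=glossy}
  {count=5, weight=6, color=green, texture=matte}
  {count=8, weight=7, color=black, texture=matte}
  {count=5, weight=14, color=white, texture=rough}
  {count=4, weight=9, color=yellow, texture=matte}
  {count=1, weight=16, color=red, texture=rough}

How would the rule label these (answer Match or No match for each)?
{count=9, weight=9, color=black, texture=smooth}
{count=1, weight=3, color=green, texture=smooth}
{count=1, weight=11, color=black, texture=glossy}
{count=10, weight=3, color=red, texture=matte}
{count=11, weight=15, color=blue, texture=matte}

The pattern is that an item is 'Match' exactly when: color is blue AND count ≥ 4.
No match: {count=9, weight=9, color=black, texture=smooth}, since color is black, count = 9. No match: {count=1, weight=3, color=green, texture=smooth}, since color is green, count = 1. No match: {count=1, weight=11, color=black, texture=glossy}, since color is black, count = 1. No match: {count=10, weight=3, color=red, texture=matte}, since color is red, count = 10. Match: {count=11, weight=15, color=blue, texture=matte}, since color is blue, count = 11.

No match, No match, No match, No match, Match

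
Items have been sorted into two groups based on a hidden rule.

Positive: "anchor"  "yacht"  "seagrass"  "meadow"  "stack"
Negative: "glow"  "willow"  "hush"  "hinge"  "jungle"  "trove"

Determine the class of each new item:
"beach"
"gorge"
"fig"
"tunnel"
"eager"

Positive, Negative, Negative, Negative, Positive

The rule appears to be: contains 'a'.
"beach": has 'a', satisfies this → Positive.
"gorge": no 'a', doesn't match → Negative.
"fig": no 'a', doesn't match → Negative.
"tunnel": no 'a', doesn't match → Negative.
"eager": has 'a', satisfies this → Positive.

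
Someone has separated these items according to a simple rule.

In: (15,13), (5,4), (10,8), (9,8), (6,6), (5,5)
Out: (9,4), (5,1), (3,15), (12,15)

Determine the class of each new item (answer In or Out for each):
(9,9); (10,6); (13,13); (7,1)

In, Out, In, Out

One predicate separates the groups cleanly: |first − second| ≤ 2.
(9,9): |9−9| = 0, checks out → In. (10,6): |10−6| = 4, does not fit → Out. (13,13): |13−13| = 0, checks out → In. (7,1): |7−1| = 6, does not fit → Out.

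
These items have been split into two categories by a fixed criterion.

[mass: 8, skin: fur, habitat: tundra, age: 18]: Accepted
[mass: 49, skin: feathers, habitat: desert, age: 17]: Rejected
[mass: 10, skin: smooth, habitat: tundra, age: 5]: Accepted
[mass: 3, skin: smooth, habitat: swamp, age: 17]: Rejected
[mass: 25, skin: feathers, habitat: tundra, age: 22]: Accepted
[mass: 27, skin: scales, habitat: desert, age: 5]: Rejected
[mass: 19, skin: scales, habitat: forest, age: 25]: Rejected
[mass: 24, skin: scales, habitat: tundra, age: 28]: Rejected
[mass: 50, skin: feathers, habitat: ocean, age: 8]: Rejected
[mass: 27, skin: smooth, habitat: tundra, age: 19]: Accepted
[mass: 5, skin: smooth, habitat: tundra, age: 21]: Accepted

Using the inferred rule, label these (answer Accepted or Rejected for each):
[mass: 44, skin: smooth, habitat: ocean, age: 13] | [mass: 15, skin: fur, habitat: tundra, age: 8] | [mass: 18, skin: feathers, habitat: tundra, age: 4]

A rule that fits every label: habitat is tundra AND age ≤ 22 — true of each 'Accepted' example, false of each 'Rejected' one.
[mass: 44, skin: smooth, habitat: ocean, age: 13] → habitat is ocean, age = 13 → Rejected.
[mass: 15, skin: fur, habitat: tundra, age: 8] → habitat is tundra, age = 8 → Accepted.
[mass: 18, skin: feathers, habitat: tundra, age: 4] → habitat is tundra, age = 4 → Accepted.

Rejected, Accepted, Accepted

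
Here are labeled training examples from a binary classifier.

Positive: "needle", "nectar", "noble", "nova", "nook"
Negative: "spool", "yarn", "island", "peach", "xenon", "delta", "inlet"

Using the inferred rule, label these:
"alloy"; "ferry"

Negative, Negative

Rule: starts with 'n'. This holds for each 'Positive' example and fails for each 'Negative' one.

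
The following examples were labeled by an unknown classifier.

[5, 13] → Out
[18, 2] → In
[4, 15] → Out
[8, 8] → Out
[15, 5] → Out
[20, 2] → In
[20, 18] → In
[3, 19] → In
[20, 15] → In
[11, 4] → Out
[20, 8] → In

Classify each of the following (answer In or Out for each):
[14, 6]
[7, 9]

Out, Out

'In' ⟺ max ≥ 18.
[14, 6]: max 14 — does not pass, so Out.
[7, 9]: max 9 — does not pass, so Out.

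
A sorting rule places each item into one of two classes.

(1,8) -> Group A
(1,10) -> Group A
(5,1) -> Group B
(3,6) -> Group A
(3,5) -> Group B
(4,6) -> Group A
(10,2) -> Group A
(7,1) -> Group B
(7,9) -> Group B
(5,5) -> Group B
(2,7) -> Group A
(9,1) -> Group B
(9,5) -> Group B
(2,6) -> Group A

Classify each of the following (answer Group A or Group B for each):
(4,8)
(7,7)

Checking candidate rules against both groups, what survives is: product is even.
(4,8) → 4·8 = 32 → Group A.
(7,7) → 7·7 = 49 → Group B.

Group A, Group B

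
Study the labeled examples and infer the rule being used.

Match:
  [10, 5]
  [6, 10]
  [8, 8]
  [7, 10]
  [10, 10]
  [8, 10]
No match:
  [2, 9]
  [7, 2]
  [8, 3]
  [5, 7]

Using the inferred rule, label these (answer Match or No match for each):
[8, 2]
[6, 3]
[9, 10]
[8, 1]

The pattern is that an item is 'Match' exactly when: sum ≥ 15.
[8, 2] — 8+2 = 10, hence No match.
[6, 3] — 6+3 = 9, hence No match.
[9, 10] — 9+10 = 19, hence Match.
[8, 1] — 8+1 = 9, hence No match.

No match, No match, Match, No match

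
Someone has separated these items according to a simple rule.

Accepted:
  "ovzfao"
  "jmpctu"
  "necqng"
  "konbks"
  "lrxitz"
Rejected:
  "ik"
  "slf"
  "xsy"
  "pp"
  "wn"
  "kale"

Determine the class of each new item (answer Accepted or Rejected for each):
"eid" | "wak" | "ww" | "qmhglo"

Rejected, Rejected, Rejected, Accepted

The pattern is that an item is 'Accepted' exactly when: length 6.
Rejected: "eid", since length 3. Rejected: "wak", since length 3. Rejected: "ww", since length 2. Accepted: "qmhglo", since length 6.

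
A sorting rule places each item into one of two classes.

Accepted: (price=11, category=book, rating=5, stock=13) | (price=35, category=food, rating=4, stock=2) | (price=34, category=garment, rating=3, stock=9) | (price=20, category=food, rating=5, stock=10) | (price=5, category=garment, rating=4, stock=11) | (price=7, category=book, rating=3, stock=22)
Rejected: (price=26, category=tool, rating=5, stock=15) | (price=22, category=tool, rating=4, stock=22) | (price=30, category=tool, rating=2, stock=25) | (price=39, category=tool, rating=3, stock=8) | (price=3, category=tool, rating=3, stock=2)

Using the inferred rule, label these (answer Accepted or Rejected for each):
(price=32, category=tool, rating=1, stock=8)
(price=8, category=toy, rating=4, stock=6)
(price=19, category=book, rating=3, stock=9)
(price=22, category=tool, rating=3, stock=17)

All 'Accepted' examples share one property — category is not tool — and every 'Rejected' example lacks it.
(price=32, category=tool, rating=1, stock=8): Rejected (category is tool). (price=8, category=toy, rating=4, stock=6): Accepted (category is toy). (price=19, category=book, rating=3, stock=9): Accepted (category is book). (price=22, category=tool, rating=3, stock=17): Rejected (category is tool).

Rejected, Accepted, Accepted, Rejected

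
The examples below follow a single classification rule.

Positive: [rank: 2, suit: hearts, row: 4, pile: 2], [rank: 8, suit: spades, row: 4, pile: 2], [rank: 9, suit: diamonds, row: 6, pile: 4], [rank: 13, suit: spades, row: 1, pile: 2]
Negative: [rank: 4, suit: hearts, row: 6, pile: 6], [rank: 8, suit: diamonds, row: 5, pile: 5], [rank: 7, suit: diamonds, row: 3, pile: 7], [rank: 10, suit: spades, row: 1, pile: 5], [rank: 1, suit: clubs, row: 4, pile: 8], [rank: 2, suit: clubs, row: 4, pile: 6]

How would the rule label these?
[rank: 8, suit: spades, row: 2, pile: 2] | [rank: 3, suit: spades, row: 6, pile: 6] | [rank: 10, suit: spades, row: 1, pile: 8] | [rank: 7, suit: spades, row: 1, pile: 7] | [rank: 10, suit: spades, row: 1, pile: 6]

All 'Positive' examples share one property — pile ≤ 4 — and every 'Negative' example lacks it.

Positive, Negative, Negative, Negative, Negative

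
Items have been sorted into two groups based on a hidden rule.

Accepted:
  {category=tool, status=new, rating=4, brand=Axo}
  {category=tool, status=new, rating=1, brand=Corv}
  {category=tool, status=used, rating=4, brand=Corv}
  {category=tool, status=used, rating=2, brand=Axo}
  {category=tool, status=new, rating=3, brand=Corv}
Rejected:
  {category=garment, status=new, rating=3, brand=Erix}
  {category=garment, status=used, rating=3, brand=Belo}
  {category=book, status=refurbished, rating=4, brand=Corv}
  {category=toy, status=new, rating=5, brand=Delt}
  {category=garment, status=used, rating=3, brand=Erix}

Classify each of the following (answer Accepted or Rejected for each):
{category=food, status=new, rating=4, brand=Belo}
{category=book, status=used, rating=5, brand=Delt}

One predicate separates the groups cleanly: category is tool.

Rejected, Rejected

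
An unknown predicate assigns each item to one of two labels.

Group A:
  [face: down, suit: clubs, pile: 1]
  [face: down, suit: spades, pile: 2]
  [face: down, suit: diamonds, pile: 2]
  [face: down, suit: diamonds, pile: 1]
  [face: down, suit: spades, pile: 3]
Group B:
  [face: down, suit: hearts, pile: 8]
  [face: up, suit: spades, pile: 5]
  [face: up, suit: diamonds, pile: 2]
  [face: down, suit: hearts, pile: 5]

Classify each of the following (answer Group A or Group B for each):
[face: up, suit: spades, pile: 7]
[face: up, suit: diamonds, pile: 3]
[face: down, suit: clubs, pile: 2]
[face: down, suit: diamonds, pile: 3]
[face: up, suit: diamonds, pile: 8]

The classifier is using: face is down AND pile ≤ 3.

Group B, Group B, Group A, Group A, Group B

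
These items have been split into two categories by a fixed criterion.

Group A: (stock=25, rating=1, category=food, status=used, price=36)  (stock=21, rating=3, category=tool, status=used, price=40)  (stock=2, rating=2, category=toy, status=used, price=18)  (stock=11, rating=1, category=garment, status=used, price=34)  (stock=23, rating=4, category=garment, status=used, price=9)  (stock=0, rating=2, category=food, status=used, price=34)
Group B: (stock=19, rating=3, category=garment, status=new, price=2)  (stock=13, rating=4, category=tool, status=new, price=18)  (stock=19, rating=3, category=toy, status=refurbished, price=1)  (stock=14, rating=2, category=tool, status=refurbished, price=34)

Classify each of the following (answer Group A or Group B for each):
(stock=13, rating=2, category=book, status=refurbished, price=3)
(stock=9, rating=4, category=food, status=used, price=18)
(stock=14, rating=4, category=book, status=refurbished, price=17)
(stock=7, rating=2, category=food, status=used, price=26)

Rule: status is used. This holds for each 'Group A' example and fails for each 'Group B' one.
(stock=13, rating=2, category=book, status=refurbished, price=3): status is refurbished — does not pass, so Group B. (stock=9, rating=4, category=food, status=used, price=18): status is used — meets the rule, so Group A. (stock=14, rating=4, category=book, status=refurbished, price=17): status is refurbished — does not pass, so Group B. (stock=7, rating=2, category=food, status=used, price=26): status is used — meets the rule, so Group A.

Group B, Group A, Group B, Group A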